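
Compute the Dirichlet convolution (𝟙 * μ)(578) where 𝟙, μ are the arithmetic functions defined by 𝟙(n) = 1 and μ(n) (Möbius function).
(𝟙 * μ)(578) = 0

Divisors of 578: [1, 2, 17, 34, 289, 578]. For each d | 578:
  d = 1: 𝟙(1) · μ(578/1) = 1 · 0 = 0
  d = 2: 𝟙(2) · μ(578/2) = 1 · 0 = 0
  d = 17: 𝟙(17) · μ(578/17) = 1 · 1 = 1
  d = 34: 𝟙(34) · μ(578/34) = 1 · -1 = -1
  d = 289: 𝟙(289) · μ(578/289) = 1 · -1 = -1
  d = 578: 𝟙(578) · μ(578/578) = 1 · 1 = 1
Summing: (𝟙 * μ)(578) = 0 + 0 + 1 + -1 + -1 + 1 = 0.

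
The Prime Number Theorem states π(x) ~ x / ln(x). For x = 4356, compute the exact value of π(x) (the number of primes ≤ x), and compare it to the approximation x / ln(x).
π(4356) = 594;  x/ln(x) ≈ 519.85;  relative error ≈ 12.48%.

Directly count primes up to 4356: π(4356) = 594. The PNT approximation gives 4356/ln(4356) ≈ 4356/8.37931 ≈ 519.85. Relative error (π(x) − x/ln(x)) / π(x) ≈ 12.48%; the approximation is known to undercount slightly (Li(x) is a better estimate).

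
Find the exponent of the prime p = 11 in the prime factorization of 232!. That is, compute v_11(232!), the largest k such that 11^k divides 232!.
v_11(232!) = 22

Legendre's formula: v_p(n!) = Σ_{k ≥ 1} ⌊n / p^k⌋. For p = 11, n = 232, the terms are:
  ⌊232/11^1⌋ = ⌊232/11⌋ = 21
  ⌊232/11^2⌋ = ⌊232/121⌋ = 1
(the next term ⌊232/11^3⌋ = 0, terminating the sum). Summing: v_11(232!) = 21 + 1 = 22.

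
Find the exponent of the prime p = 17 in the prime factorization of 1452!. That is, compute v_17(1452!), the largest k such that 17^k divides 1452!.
v_17(1452!) = 90

Legendre's formula: v_p(n!) = Σ_{k ≥ 1} ⌊n / p^k⌋. For p = 17, n = 1452, the terms are:
  ⌊1452/17^1⌋ = ⌊1452/17⌋ = 85
  ⌊1452/17^2⌋ = ⌊1452/289⌋ = 5
(the next term ⌊1452/17^3⌋ = 0, terminating the sum). Summing: v_17(1452!) = 85 + 5 = 90.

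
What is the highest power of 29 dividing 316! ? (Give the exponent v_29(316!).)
v_29(316!) = 10

Legendre's formula: v_p(n!) = Σ_{k ≥ 1} ⌊n / p^k⌋. For p = 29, n = 316, the terms are:
  ⌊316/29^1⌋ = ⌊316/29⌋ = 10
(the next term ⌊316/29^2⌋ = 0, terminating the sum). Summing: v_29(316!) = 10 = 10.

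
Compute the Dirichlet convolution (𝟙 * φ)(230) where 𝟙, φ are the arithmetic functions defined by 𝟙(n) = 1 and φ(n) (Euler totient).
(𝟙 * φ)(230) = 230

Divisors of 230: [1, 2, 5, 10, 23, 46, 115, 230]. For each d | 230:
  d = 1: 𝟙(1) · φ(230/1) = 1 · 88 = 88
  d = 2: 𝟙(2) · φ(230/2) = 1 · 88 = 88
  d = 5: 𝟙(5) · φ(230/5) = 1 · 22 = 22
  d = 10: 𝟙(10) · φ(230/10) = 1 · 22 = 22
  d = 23: 𝟙(23) · φ(230/23) = 1 · 4 = 4
  d = 46: 𝟙(46) · φ(230/46) = 1 · 4 = 4
  d = 115: 𝟙(115) · φ(230/115) = 1 · 1 = 1
  d = 230: 𝟙(230) · φ(230/230) = 1 · 1 = 1
Summing: (𝟙 * φ)(230) = 88 + 88 + 22 + 22 + 4 + 4 + 1 + 1 = 230.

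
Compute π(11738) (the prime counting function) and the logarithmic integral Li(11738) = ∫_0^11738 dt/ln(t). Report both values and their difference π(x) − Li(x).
π(11738) = 1408;  Li(11738) ≈ 1433.17;  π(x) − Li(x) ≈ -25.17.

Direct count of primes ≤ 11738 gives π(11738) = 1408. Numerical evaluation of the logarithmic integral gives Li(11738) ≈ 1433.17. The difference π(x) − Li(x) ≈ -25.17 is typically negative for small/moderate x (Li(x) overestimates), though Littlewood's theorem shows this sign changes infinitely often.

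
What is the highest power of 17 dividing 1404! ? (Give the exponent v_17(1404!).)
v_17(1404!) = 86

Legendre's formula: v_p(n!) = Σ_{k ≥ 1} ⌊n / p^k⌋. For p = 17, n = 1404, the terms are:
  ⌊1404/17^1⌋ = ⌊1404/17⌋ = 82
  ⌊1404/17^2⌋ = ⌊1404/289⌋ = 4
(the next term ⌊1404/17^3⌋ = 0, terminating the sum). Summing: v_17(1404!) = 82 + 4 = 86.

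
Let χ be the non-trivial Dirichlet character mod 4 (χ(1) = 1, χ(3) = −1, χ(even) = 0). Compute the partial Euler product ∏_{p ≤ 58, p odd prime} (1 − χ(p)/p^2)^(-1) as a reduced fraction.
∏ = 6080498115610191266973991/6635764829241999360000000

The odd primes p ≤ 58 are [3, 5, 7, 11, 13, 17, 19, 23, 29, 31, 37, 41, 43, 47, 53]. For each, χ(p) = 1 if p ≡ 1 mod 4, χ(p) = −1 if p ≡ 3 mod 4. Taking (1 − χ(p)/p^2)^(-1) = p^2/(p^2 − χ(p)): (1 − (-1)/3^2)^(-1) · (1 − (1)/5^2)^(-1) · (1 − (-1)/7^2)^(-1) · (1 − (-1)/11^2)^(-1) · (1 − (1)/13^2)^(-1) · (1 − (1)/17^2)^(-1) · (1 − (-1)/19^2)^(-1) · (1 − (-1)/23^2)^(-1) · (1 − (1)/29^2)^(-1) · (1 − (-1)/31^2)^(-1) · (1 − (1)/37^2)^(-1) · (1 − (1)/41^2)^(-1) · (1 − (-1)/43^2)^(-1) · (1 − (-1)/47^2)^(-1) · (1 − (1)/53^2)^(-1) = 6080498115610191266973991/6635764829241999360000000.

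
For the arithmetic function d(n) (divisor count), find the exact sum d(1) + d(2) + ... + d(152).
Σ_{n ≤ 152} d(n) = 790

Compute d(n) for each 1 ≤ n ≤ 152: d(1) = 1, d(2) = 2, d(3) = 2, d(4) = 3, d(5) = 2, d(6) = 4, d(7) = 2, d(8) = 4, d(9) = 3, d(10) = 4, d(11) = 2, d(12) = 6, d(13) = 2, d(14) = 4, d(15) = 4, d(16) = 5, d(17) = 2, d(18) = 6, d(19) = 2, d(20) = 6, d(21) = 4, d(22) = 4, d(23) = 2, d(24) = 8, d(25) = 3, d(26) = 4, d(27) = 4, d(28) = 6, d(29) = 2, d(30) = 8, d(31) = 2, d(32) = 6, d(33) = 4, d(34) = 4, d(35) = 4, d(36) = 9, d(37) = 2, d(38) = 4, d(39) = 4, d(40) = 8, d(41) = 2, d(42) = 8, d(43) = 2, d(44) = 6, d(45) = 6, d(46) = 4, d(47) = 2, d(48) = 10, d(49) = 3, d(50) = 6, d(51) = 4, d(52) = 6, d(53) = 2, d(54) = 8, d(55) = 4, d(56) = 8, d(57) = 4, d(58) = 4, d(59) = 2, d(60) = 12, d(61) = 2, d(62) = 4, d(63) = 6, d(64) = 7, d(65) = 4, d(66) = 8, d(67) = 2, d(68) = 6, d(69) = 4, d(70) = 8, d(71) = 2, d(72) = 12, d(73) = 2, d(74) = 4, d(75) = 6, d(76) = 6, d(77) = 4, d(78) = 8, d(79) = 2, d(80) = 10, d(81) = 5, d(82) = 4, d(83) = 2, d(84) = 12, d(85) = 4, d(86) = 4, d(87) = 4, d(88) = 8, d(89) = 2, d(90) = 12, d(91) = 4, d(92) = 6, d(93) = 4, d(94) = 4, d(95) = 4, d(96) = 12, d(97) = 2, d(98) = 6, d(99) = 6, d(100) = 9, d(101) = 2, d(102) = 8, d(103) = 2, d(104) = 8, d(105) = 8, d(106) = 4, d(107) = 2, d(108) = 12, d(109) = 2, d(110) = 8, d(111) = 4, d(112) = 10, d(113) = 2, d(114) = 8, d(115) = 4, d(116) = 6, d(117) = 6, d(118) = 4, d(119) = 4, d(120) = 16, d(121) = 3, d(122) = 4, d(123) = 4, d(124) = 6, d(125) = 4, d(126) = 12, d(127) = 2, d(128) = 8, d(129) = 4, d(130) = 8, d(131) = 2, d(132) = 12, d(133) = 4, d(134) = 4, d(135) = 8, d(136) = 8, d(137) = 2, d(138) = 8, d(139) = 2, d(140) = 12, d(141) = 4, d(142) = 4, d(143) = 4, d(144) = 15, d(145) = 4, d(146) = 4, d(147) = 6, d(148) = 6, d(149) = 2, d(150) = 12, d(151) = 2, d(152) = 8. Summing all 152 values: 790. (Dirichlet's divisor formula: Σ_{n ≤ x} d(n) = x ln(x) + (2γ − 1) x + O(√x). For x = 152, the asymptotic estimate is ≈ 787.10.)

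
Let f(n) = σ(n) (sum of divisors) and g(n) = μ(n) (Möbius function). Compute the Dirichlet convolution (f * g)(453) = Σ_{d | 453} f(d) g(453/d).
(σ * μ)(453) = 453

Divisors of 453: [1, 3, 151, 453]. For each d | 453:
  d = 1: σ(1) · μ(453/1) = 1 · 1 = 1
  d = 3: σ(3) · μ(453/3) = 4 · -1 = -4
  d = 151: σ(151) · μ(453/151) = 152 · -1 = -152
  d = 453: σ(453) · μ(453/453) = 608 · 1 = 608
Summing: (σ * μ)(453) = 1 + -4 + -152 + 608 = 453.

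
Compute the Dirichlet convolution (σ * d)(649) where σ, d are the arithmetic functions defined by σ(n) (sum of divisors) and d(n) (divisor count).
(σ * d)(649) = 868

Divisors of 649: [1, 11, 59, 649]. For each d | 649:
  d = 1: σ(1) · d(649/1) = 1 · 4 = 4
  d = 11: σ(11) · d(649/11) = 12 · 2 = 24
  d = 59: σ(59) · d(649/59) = 60 · 2 = 120
  d = 649: σ(649) · d(649/649) = 720 · 1 = 720
Summing: (σ * d)(649) = 4 + 24 + 120 + 720 = 868.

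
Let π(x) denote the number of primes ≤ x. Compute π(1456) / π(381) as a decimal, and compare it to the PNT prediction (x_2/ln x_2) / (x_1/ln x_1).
π(1456)/π(381) = 231/75 ≈ 3.0800;  PNT prediction ≈ 3.1181.

π(381) = 75 and π(1456) = 231, so π(1456)/π(381) ≈ 3.0800. The PNT-predicted ratio is (1456/ln(1456)) / (381/ln(381)) ≈ 3.1181. The two agree to within a few percent, as expected.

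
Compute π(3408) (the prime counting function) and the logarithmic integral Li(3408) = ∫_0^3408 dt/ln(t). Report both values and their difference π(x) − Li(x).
π(3408) = 479;  Li(3408) ≈ 493.31;  π(x) − Li(x) ≈ -14.31.

Direct count of primes ≤ 3408 gives π(3408) = 479. Numerical evaluation of the logarithmic integral gives Li(3408) ≈ 493.31. The difference π(x) − Li(x) ≈ -14.31 is typically negative for small/moderate x (Li(x) overestimates), though Littlewood's theorem shows this sign changes infinitely often.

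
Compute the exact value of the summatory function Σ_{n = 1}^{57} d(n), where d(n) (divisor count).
Σ_{n ≤ 57} d(n) = 243

Compute d(n) for each 1 ≤ n ≤ 57: d(1) = 1, d(2) = 2, d(3) = 2, d(4) = 3, d(5) = 2, d(6) = 4, d(7) = 2, d(8) = 4, d(9) = 3, d(10) = 4, d(11) = 2, d(12) = 6, d(13) = 2, d(14) = 4, d(15) = 4, d(16) = 5, d(17) = 2, d(18) = 6, d(19) = 2, d(20) = 6, d(21) = 4, d(22) = 4, d(23) = 2, d(24) = 8, d(25) = 3, d(26) = 4, d(27) = 4, d(28) = 6, d(29) = 2, d(30) = 8, d(31) = 2, d(32) = 6, d(33) = 4, d(34) = 4, d(35) = 4, d(36) = 9, d(37) = 2, d(38) = 4, d(39) = 4, d(40) = 8, d(41) = 2, d(42) = 8, d(43) = 2, d(44) = 6, d(45) = 6, d(46) = 4, d(47) = 2, d(48) = 10, d(49) = 3, d(50) = 6, d(51) = 4, d(52) = 6, d(53) = 2, d(54) = 8, d(55) = 4, d(56) = 8, d(57) = 4. Summing all 57 values: 243. (Dirichlet's divisor formula: Σ_{n ≤ x} d(n) = x ln(x) + (2γ − 1) x + O(√x). For x = 57, the asymptotic estimate is ≈ 239.26.)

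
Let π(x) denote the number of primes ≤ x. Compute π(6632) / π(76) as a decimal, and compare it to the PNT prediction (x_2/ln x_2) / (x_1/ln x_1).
π(6632)/π(76) = 855/21 ≈ 40.7143;  PNT prediction ≈ 42.9464.

π(76) = 21 and π(6632) = 855, so π(6632)/π(76) ≈ 40.7143. The PNT-predicted ratio is (6632/ln(6632)) / (76/ln(76)) ≈ 42.9464. The two agree to within a few percent, as expected.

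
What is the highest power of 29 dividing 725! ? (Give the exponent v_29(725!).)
v_29(725!) = 25

Legendre's formula: v_p(n!) = Σ_{k ≥ 1} ⌊n / p^k⌋. For p = 29, n = 725, the terms are:
  ⌊725/29^1⌋ = ⌊725/29⌋ = 25
(the next term ⌊725/29^2⌋ = 0, terminating the sum). Summing: v_29(725!) = 25 = 25.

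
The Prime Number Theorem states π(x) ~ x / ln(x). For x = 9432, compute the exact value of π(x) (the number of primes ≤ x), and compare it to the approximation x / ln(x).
π(9432) = 1167;  x/ln(x) ≈ 1030.61;  relative error ≈ 11.69%.

Directly count primes up to 9432: π(9432) = 1167. The PNT approximation gives 9432/ln(9432) ≈ 9432/9.15186 ≈ 1030.61. Relative error (π(x) − x/ln(x)) / π(x) ≈ 11.69%; the approximation is known to undercount slightly (Li(x) is a better estimate).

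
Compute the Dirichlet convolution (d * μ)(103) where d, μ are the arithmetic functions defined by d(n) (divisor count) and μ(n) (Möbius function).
(d * μ)(103) = 1

Divisors of 103: [1, 103]. For each d | 103:
  d = 1: d(1) · μ(103/1) = 1 · -1 = -1
  d = 103: d(103) · μ(103/103) = 2 · 1 = 2
Summing: (d * μ)(103) = -1 + 2 = 1.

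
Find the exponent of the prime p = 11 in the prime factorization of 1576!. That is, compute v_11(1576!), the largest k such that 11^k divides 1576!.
v_11(1576!) = 157

Legendre's formula: v_p(n!) = Σ_{k ≥ 1} ⌊n / p^k⌋. For p = 11, n = 1576, the terms are:
  ⌊1576/11^1⌋ = ⌊1576/11⌋ = 143
  ⌊1576/11^2⌋ = ⌊1576/121⌋ = 13
  ⌊1576/11^3⌋ = ⌊1576/1331⌋ = 1
(the next term ⌊1576/11^4⌋ = 0, terminating the sum). Summing: v_11(1576!) = 143 + 13 + 1 = 157.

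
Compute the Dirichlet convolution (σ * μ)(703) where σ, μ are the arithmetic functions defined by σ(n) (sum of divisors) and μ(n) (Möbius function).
(σ * μ)(703) = 703

Divisors of 703: [1, 19, 37, 703]. For each d | 703:
  d = 1: σ(1) · μ(703/1) = 1 · 1 = 1
  d = 19: σ(19) · μ(703/19) = 20 · -1 = -20
  d = 37: σ(37) · μ(703/37) = 38 · -1 = -38
  d = 703: σ(703) · μ(703/703) = 760 · 1 = 760
Summing: (σ * μ)(703) = 1 + -20 + -38 + 760 = 703.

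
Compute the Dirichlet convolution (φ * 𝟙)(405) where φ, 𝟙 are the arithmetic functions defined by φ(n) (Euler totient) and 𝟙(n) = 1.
(φ * 𝟙)(405) = 405

Divisors of 405: [1, 3, 5, 9, 15, 27, 45, 81, 135, 405]. For each d | 405:
  d = 1: φ(1) · 𝟙(405/1) = 1 · 1 = 1
  d = 3: φ(3) · 𝟙(405/3) = 2 · 1 = 2
  d = 5: φ(5) · 𝟙(405/5) = 4 · 1 = 4
  d = 9: φ(9) · 𝟙(405/9) = 6 · 1 = 6
  d = 15: φ(15) · 𝟙(405/15) = 8 · 1 = 8
  d = 27: φ(27) · 𝟙(405/27) = 18 · 1 = 18
  d = 45: φ(45) · 𝟙(405/45) = 24 · 1 = 24
  d = 81: φ(81) · 𝟙(405/81) = 54 · 1 = 54
  d = 135: φ(135) · 𝟙(405/135) = 72 · 1 = 72
  d = 405: φ(405) · 𝟙(405/405) = 216 · 1 = 216
Summing: (φ * 𝟙)(405) = 1 + 2 + 4 + 6 + 8 + 18 + 24 + 54 + 72 + 216 = 405.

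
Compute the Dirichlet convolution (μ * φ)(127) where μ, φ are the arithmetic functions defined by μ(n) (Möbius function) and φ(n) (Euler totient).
(μ * φ)(127) = 125

Divisors of 127: [1, 127]. For each d | 127:
  d = 1: μ(1) · φ(127/1) = 1 · 126 = 126
  d = 127: μ(127) · φ(127/127) = -1 · 1 = -1
Summing: (μ * φ)(127) = 126 + -1 = 125.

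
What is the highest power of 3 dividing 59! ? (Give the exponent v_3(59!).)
v_3(59!) = 27

Legendre's formula: v_p(n!) = Σ_{k ≥ 1} ⌊n / p^k⌋. For p = 3, n = 59, the terms are:
  ⌊59/3^1⌋ = ⌊59/3⌋ = 19
  ⌊59/3^2⌋ = ⌊59/9⌋ = 6
  ⌊59/3^3⌋ = ⌊59/27⌋ = 2
(the next term ⌊59/3^4⌋ = 0, terminating the sum). Summing: v_3(59!) = 19 + 6 + 2 = 27.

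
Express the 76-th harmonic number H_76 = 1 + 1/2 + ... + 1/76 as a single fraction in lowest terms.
H_76 = 672559662384108370412072783887333/136851726813476721146087646859200

Direct summation: H_76 = 1 + 1/2 + ... + 1/76. The least common denominator is lcm(1, ..., 76) = 410555180440430163438262940577600; over this denominator the numerator is 410555180440430163438262940577600 + 205277590220215081719131470288800 + 136851726813476721146087646859200 + 102638795110107540859565735144400 + 82111036088086032687652588115520 + 68425863406738360573043823429600 + 58650740062918594776894705796800 + 51319397555053770429782867572200 + 45617242271158907048695882286400 + 41055518044043016343826294057760 + 37323198221857287585296630961600 + 34212931703369180286521911714800 + 31581167726186935649097149275200 + 29325370031459297388447352898400 + 27370345362695344229217529371840 + 25659698777526885214891433786100 + 24150304731790009614015467092800 + 22808621135579453524347941143200 + 21608167391601587549382260030400 + 20527759022021508171913147028880 + 19550246687639531592298235265600 + 18661599110928643792648315480800 + 17850225236540441888620127851200 + 17106465851684590143260955857400 + 16422207217617206537530517623104 + 15790583863093467824548574637600 + 15205747423719635682898627428800 + 14662685015729648694223676449200 + 14157075187601040118560791054400 + 13685172681347672114608764685920 + 13243715498078392368976223889600 + 12829849388763442607445716893050 + 12441066073952429195098876987200 + 12075152365895004807007733546400 + 11730148012583718955378941159360 + 11404310567789726762173970571600 + 11096085957849463876709809204800 + 10804083695800793774691130015200 + 10527055908728978549699049758400 + 10263879511010754085956573514440 + 10013540986351955205811291233600 + 9775123343819765796149117632800 + 9547794893963492172982859083200 + 9330799555464321896324157740400 + 9123448454231781409739176457280 + 8925112618270220944310063925600 + 8735216605115535392303466820800 + 8553232925842295071630477928700 + 8378677151845513539556386542400 + 8211103608808603268765258811552 + 8050101577263336538005155697600 + 7895291931546733912274287318800 + 7746324159253399310155904539200 + 7602873711859817841449313714400 + 7464639644371457517059326192320 + 7331342507864824347111838224600 + 7202722463867195849794086676800 + 7078537593800520059280395527200 + 6958562380346273956580727806400 + 6842586340673836057304382342960 + 6730412794105412515381359681600 + 6621857749039196184488111944800 + 6516748895879843864099411755200 + 6414924694381721303722858446525 + 6316233545237387129819429855040 + 6220533036976214597549438493600 + 6127689260304927812511387172800 + 6037576182947502403503866773200 + 5950075078846813962873375950400 + 5865074006291859477689470579680 + 5782467330146903710398069585600 + 5702155283894863381086985285800 + 5624043567677125526551547131200 + 5548042978924731938354904602400 + 5474069072539068845843505874368 + 5402041847900396887345565007600 = 2017678987152325111236218351661999, so H_76 = 2017678987152325111236218351661999/410555180440430163438262940577600; reducing by gcd(2017678987152325111236218351661999, 410555180440430163438262940577600) = 3 gives 672559662384108370412072783887333/136851726813476721146087646859200 ≈ 4.91451. (The PNT-adjacent estimate ln(76) + γ ≈ 4.90795 matches within O(1/n).)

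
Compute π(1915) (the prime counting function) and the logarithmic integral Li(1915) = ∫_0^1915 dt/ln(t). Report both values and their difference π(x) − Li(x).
π(1915) = 293;  Li(1915) ≈ 303.59;  π(x) − Li(x) ≈ -10.59.

Direct count of primes ≤ 1915 gives π(1915) = 293. Numerical evaluation of the logarithmic integral gives Li(1915) ≈ 303.59. The difference π(x) − Li(x) ≈ -10.59 is typically negative for small/moderate x (Li(x) overestimates), though Littlewood's theorem shows this sign changes infinitely often.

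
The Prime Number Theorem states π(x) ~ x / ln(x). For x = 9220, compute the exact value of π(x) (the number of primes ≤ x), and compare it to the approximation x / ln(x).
π(9220) = 1142;  x/ln(x) ≈ 1009.95;  relative error ≈ 11.56%.

Directly count primes up to 9220: π(9220) = 1142. The PNT approximation gives 9220/ln(9220) ≈ 9220/9.12913 ≈ 1009.95. Relative error (π(x) − x/ln(x)) / π(x) ≈ 11.56%; the approximation is known to undercount slightly (Li(x) is a better estimate).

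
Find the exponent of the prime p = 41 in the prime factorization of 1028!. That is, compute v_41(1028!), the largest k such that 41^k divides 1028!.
v_41(1028!) = 25

Legendre's formula: v_p(n!) = Σ_{k ≥ 1} ⌊n / p^k⌋. For p = 41, n = 1028, the terms are:
  ⌊1028/41^1⌋ = ⌊1028/41⌋ = 25
(the next term ⌊1028/41^2⌋ = 0, terminating the sum). Summing: v_41(1028!) = 25 = 25.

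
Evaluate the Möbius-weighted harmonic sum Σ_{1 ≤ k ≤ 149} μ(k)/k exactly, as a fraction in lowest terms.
Σ μ(k)/k = 6595680120984975873251486071642506311068428581824310097/497394116979759773352958578871947022849194621108954843470

Values of μ(k) for 1 ≤ k ≤ 149: μ(1) = 1, μ(2) = -1, μ(3) = -1, μ(5) = -1, μ(6) = 1, μ(7) = -1, μ(10) = 1, μ(11) = -1, μ(13) = -1, μ(14) = 1, μ(15) = 1, μ(17) = -1, μ(19) = -1, μ(21) = 1, μ(22) = 1, μ(23) = -1, μ(26) = 1, μ(29) = -1, μ(30) = -1, μ(31) = -1, μ(33) = 1, μ(34) = 1, μ(35) = 1, μ(37) = -1, μ(38) = 1, μ(39) = 1, μ(41) = -1, μ(42) = -1, μ(43) = -1, μ(46) = 1, μ(47) = -1, μ(51) = 1, μ(53) = -1, μ(55) = 1, μ(57) = 1, μ(58) = 1, μ(59) = -1, μ(61) = -1, μ(62) = 1, μ(65) = 1, μ(66) = -1, μ(67) = -1, μ(69) = 1, μ(70) = -1, μ(71) = -1, μ(73) = -1, μ(74) = 1, μ(77) = 1, μ(78) = -1, μ(79) = -1, μ(82) = 1, μ(83) = -1, μ(85) = 1, μ(86) = 1, μ(87) = 1, μ(89) = -1, μ(91) = 1, μ(93) = 1, μ(94) = 1, μ(95) = 1, μ(97) = -1, μ(101) = -1, μ(102) = -1, μ(103) = -1, μ(105) = -1, μ(106) = 1, μ(107) = -1, μ(109) = -1, μ(110) = -1, μ(111) = 1, μ(113) = -1, μ(114) = -1, μ(115) = 1, μ(118) = 1, μ(119) = 1, μ(122) = 1, μ(123) = 1, μ(127) = -1, μ(129) = 1, μ(130) = -1, μ(131) = -1, μ(133) = 1, μ(134) = 1, μ(137) = -1, μ(138) = -1, μ(139) = -1, μ(141) = 1, μ(142) = 1, μ(143) = 1, μ(145) = 1, μ(146) = 1, μ(149) = -1, with μ = 0 on non-squarefree integers. Summing μ(k)/k for k where μ(k) ≠ 0 gives 6595680120984975873251486071642506311068428581824310097/497394116979759773352958578871947022849194621108954843470 ≈ 0.0133. (PNT ⟺ this sum → 0 as n → ∞.)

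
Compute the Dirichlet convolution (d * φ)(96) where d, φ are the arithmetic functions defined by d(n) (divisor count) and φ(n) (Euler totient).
(d * φ)(96) = 252

Divisors of 96: [1, 2, 3, 4, 6, 8, 12, 16, 24, 32, 48, 96]. For each d | 96:
  d = 1: d(1) · φ(96/1) = 1 · 32 = 32
  d = 2: d(2) · φ(96/2) = 2 · 16 = 32
  d = 3: d(3) · φ(96/3) = 2 · 16 = 32
  d = 4: d(4) · φ(96/4) = 3 · 8 = 24
  d = 6: d(6) · φ(96/6) = 4 · 8 = 32
  d = 8: d(8) · φ(96/8) = 4 · 4 = 16
  d = 12: d(12) · φ(96/12) = 6 · 4 = 24
  d = 16: d(16) · φ(96/16) = 5 · 2 = 10
  d = 24: d(24) · φ(96/24) = 8 · 2 = 16
  d = 32: d(32) · φ(96/32) = 6 · 2 = 12
  d = 48: d(48) · φ(96/48) = 10 · 1 = 10
  d = 96: d(96) · φ(96/96) = 12 · 1 = 12
Summing: (d * φ)(96) = 32 + 32 + 32 + 24 + 32 + 16 + 24 + 10 + 16 + 12 + 10 + 12 = 252.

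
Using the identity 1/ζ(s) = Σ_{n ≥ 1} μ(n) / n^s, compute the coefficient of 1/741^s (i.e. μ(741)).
μ(741) = -1

Factor n = 741 = 3 · 13 · 19. μ(n) = 0 if any exponent ≥ 2 (not squarefree); otherwise μ(n) = (−1)^{ω(n)} where ω(n) is the number of distinct prime factors. Applying: μ(741) = -1.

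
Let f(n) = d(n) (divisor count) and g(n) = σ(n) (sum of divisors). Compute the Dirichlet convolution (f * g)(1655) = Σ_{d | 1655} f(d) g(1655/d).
(d * σ)(1655) = 2672

Divisors of 1655: [1, 5, 331, 1655]. For each d | 1655:
  d = 1: d(1) · σ(1655/1) = 1 · 1992 = 1992
  d = 5: d(5) · σ(1655/5) = 2 · 332 = 664
  d = 331: d(331) · σ(1655/331) = 2 · 6 = 12
  d = 1655: d(1655) · σ(1655/1655) = 4 · 1 = 4
Summing: (d * σ)(1655) = 1992 + 664 + 12 + 4 = 2672.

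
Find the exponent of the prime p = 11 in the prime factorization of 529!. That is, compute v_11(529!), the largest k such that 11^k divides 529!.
v_11(529!) = 52

Legendre's formula: v_p(n!) = Σ_{k ≥ 1} ⌊n / p^k⌋. For p = 11, n = 529, the terms are:
  ⌊529/11^1⌋ = ⌊529/11⌋ = 48
  ⌊529/11^2⌋ = ⌊529/121⌋ = 4
(the next term ⌊529/11^3⌋ = 0, terminating the sum). Summing: v_11(529!) = 48 + 4 = 52.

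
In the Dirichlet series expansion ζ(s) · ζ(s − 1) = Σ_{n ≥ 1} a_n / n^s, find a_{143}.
σ(143) = 168

In the product (Σ m^0/m^s)(Σ k / k^s) = Σ (Σ_{d | n} d) / n^s, the coefficient of 1/n^s is σ(n) = Σ_{d | n} d. For n = 143, divisors are [1, 11, 13, 143]; summing: σ(143) = 168.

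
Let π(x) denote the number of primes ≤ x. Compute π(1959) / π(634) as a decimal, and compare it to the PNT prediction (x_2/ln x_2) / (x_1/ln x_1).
π(1959)/π(634) = 297/115 ≈ 2.5826;  PNT prediction ≈ 2.6300.

π(634) = 115 and π(1959) = 297, so π(1959)/π(634) ≈ 2.5826. The PNT-predicted ratio is (1959/ln(1959)) / (634/ln(634)) ≈ 2.6300. The two agree to within a few percent, as expected.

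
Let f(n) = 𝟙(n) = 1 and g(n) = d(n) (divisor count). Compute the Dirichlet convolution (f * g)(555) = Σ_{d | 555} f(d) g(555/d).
(𝟙 * d)(555) = 27

Divisors of 555: [1, 3, 5, 15, 37, 111, 185, 555]. For each d | 555:
  d = 1: 𝟙(1) · d(555/1) = 1 · 8 = 8
  d = 3: 𝟙(3) · d(555/3) = 1 · 4 = 4
  d = 5: 𝟙(5) · d(555/5) = 1 · 4 = 4
  d = 15: 𝟙(15) · d(555/15) = 1 · 2 = 2
  d = 37: 𝟙(37) · d(555/37) = 1 · 4 = 4
  d = 111: 𝟙(111) · d(555/111) = 1 · 2 = 2
  d = 185: 𝟙(185) · d(555/185) = 1 · 2 = 2
  d = 555: 𝟙(555) · d(555/555) = 1 · 1 = 1
Summing: (𝟙 * d)(555) = 8 + 4 + 4 + 2 + 4 + 2 + 2 + 1 = 27.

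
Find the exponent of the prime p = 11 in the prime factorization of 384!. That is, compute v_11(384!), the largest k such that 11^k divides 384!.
v_11(384!) = 37

Legendre's formula: v_p(n!) = Σ_{k ≥ 1} ⌊n / p^k⌋. For p = 11, n = 384, the terms are:
  ⌊384/11^1⌋ = ⌊384/11⌋ = 34
  ⌊384/11^2⌋ = ⌊384/121⌋ = 3
(the next term ⌊384/11^3⌋ = 0, terminating the sum). Summing: v_11(384!) = 34 + 3 = 37.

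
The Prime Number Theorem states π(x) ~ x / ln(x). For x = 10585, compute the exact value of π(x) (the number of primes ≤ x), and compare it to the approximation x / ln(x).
π(10585) = 1290;  x/ln(x) ≈ 1142.20;  relative error ≈ 11.46%.

Directly count primes up to 10585: π(10585) = 1290. The PNT approximation gives 10585/ln(10585) ≈ 10585/9.26719 ≈ 1142.20. Relative error (π(x) − x/ln(x)) / π(x) ≈ 11.46%; the approximation is known to undercount slightly (Li(x) is a better estimate).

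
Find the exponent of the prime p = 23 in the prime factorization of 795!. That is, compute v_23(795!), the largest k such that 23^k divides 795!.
v_23(795!) = 35

Legendre's formula: v_p(n!) = Σ_{k ≥ 1} ⌊n / p^k⌋. For p = 23, n = 795, the terms are:
  ⌊795/23^1⌋ = ⌊795/23⌋ = 34
  ⌊795/23^2⌋ = ⌊795/529⌋ = 1
(the next term ⌊795/23^3⌋ = 0, terminating the sum). Summing: v_23(795!) = 34 + 1 = 35.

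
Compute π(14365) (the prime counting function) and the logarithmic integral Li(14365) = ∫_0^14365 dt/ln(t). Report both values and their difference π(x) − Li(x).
π(14365) = 1683;  Li(14365) ≈ 1710.44;  π(x) − Li(x) ≈ -27.44.

Direct count of primes ≤ 14365 gives π(14365) = 1683. Numerical evaluation of the logarithmic integral gives Li(14365) ≈ 1710.44. The difference π(x) − Li(x) ≈ -27.44 is typically negative for small/moderate x (Li(x) overestimates), though Littlewood's theorem shows this sign changes infinitely often.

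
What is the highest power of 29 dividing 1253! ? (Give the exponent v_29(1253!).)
v_29(1253!) = 44

Legendre's formula: v_p(n!) = Σ_{k ≥ 1} ⌊n / p^k⌋. For p = 29, n = 1253, the terms are:
  ⌊1253/29^1⌋ = ⌊1253/29⌋ = 43
  ⌊1253/29^2⌋ = ⌊1253/841⌋ = 1
(the next term ⌊1253/29^3⌋ = 0, terminating the sum). Summing: v_29(1253!) = 43 + 1 = 44.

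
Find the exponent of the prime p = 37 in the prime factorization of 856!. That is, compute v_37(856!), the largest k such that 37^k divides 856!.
v_37(856!) = 23

Legendre's formula: v_p(n!) = Σ_{k ≥ 1} ⌊n / p^k⌋. For p = 37, n = 856, the terms are:
  ⌊856/37^1⌋ = ⌊856/37⌋ = 23
(the next term ⌊856/37^2⌋ = 0, terminating the sum). Summing: v_37(856!) = 23 = 23.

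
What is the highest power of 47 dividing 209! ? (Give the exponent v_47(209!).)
v_47(209!) = 4

Legendre's formula: v_p(n!) = Σ_{k ≥ 1} ⌊n / p^k⌋. For p = 47, n = 209, the terms are:
  ⌊209/47^1⌋ = ⌊209/47⌋ = 4
(the next term ⌊209/47^2⌋ = 0, terminating the sum). Summing: v_47(209!) = 4 = 4.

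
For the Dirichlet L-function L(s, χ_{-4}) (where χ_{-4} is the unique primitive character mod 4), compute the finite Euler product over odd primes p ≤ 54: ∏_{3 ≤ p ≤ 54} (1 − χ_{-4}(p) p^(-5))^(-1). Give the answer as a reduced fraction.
∏ = 241552412610573346540717288090615330738043013683948985221451329316738054554305/242484077809603940117660402752750309983134701869309180441833184178683110227968

The odd primes p ≤ 54 are [3, 5, 7, 11, 13, 17, 19, 23, 29, 31, 37, 41, 43, 47, 53]. For each, χ(p) = 1 if p ≡ 1 mod 4, χ(p) = −1 if p ≡ 3 mod 4. Taking (1 − χ(p)/p^5)^(-1) = p^5/(p^5 − χ(p)): (1 − (-1)/3^5)^(-1) · (1 − (1)/5^5)^(-1) · (1 − (-1)/7^5)^(-1) · (1 − (-1)/11^5)^(-1) · (1 − (1)/13^5)^(-1) · (1 − (1)/17^5)^(-1) · (1 − (-1)/19^5)^(-1) · (1 − (-1)/23^5)^(-1) · (1 − (1)/29^5)^(-1) · (1 − (-1)/31^5)^(-1) · (1 − (1)/37^5)^(-1) · (1 − (1)/41^5)^(-1) · (1 − (-1)/43^5)^(-1) · (1 − (-1)/47^5)^(-1) · (1 − (1)/53^5)^(-1) = 241552412610573346540717288090615330738043013683948985221451329316738054554305/242484077809603940117660402752750309983134701869309180441833184178683110227968.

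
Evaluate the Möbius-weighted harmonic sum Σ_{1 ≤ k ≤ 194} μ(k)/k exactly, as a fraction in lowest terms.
Σ μ(k)/k = -162685145434507819720231919124130110542776026835685412824952315254342218891/10471704020615314823179750081330797558038652774832687274326525057653363714330

Values of μ(k) for 1 ≤ k ≤ 194: μ(1) = 1, μ(2) = -1, μ(3) = -1, μ(5) = -1, μ(6) = 1, μ(7) = -1, μ(10) = 1, μ(11) = -1, μ(13) = -1, μ(14) = 1, μ(15) = 1, μ(17) = -1, μ(19) = -1, μ(21) = 1, μ(22) = 1, μ(23) = -1, μ(26) = 1, μ(29) = -1, μ(30) = -1, μ(31) = -1, μ(33) = 1, μ(34) = 1, μ(35) = 1, μ(37) = -1, μ(38) = 1, μ(39) = 1, μ(41) = -1, μ(42) = -1, μ(43) = -1, μ(46) = 1, μ(47) = -1, μ(51) = 1, μ(53) = -1, μ(55) = 1, μ(57) = 1, μ(58) = 1, μ(59) = -1, μ(61) = -1, μ(62) = 1, μ(65) = 1, μ(66) = -1, μ(67) = -1, μ(69) = 1, μ(70) = -1, μ(71) = -1, μ(73) = -1, μ(74) = 1, μ(77) = 1, μ(78) = -1, μ(79) = -1, μ(82) = 1, μ(83) = -1, μ(85) = 1, μ(86) = 1, μ(87) = 1, μ(89) = -1, μ(91) = 1, μ(93) = 1, μ(94) = 1, μ(95) = 1, μ(97) = -1, μ(101) = -1, μ(102) = -1, μ(103) = -1, μ(105) = -1, μ(106) = 1, μ(107) = -1, μ(109) = -1, μ(110) = -1, μ(111) = 1, μ(113) = -1, μ(114) = -1, μ(115) = 1, μ(118) = 1, μ(119) = 1, μ(122) = 1, μ(123) = 1, μ(127) = -1, μ(129) = 1, μ(130) = -1, μ(131) = -1, μ(133) = 1, μ(134) = 1, μ(137) = -1, μ(138) = -1, μ(139) = -1, μ(141) = 1, μ(142) = 1, μ(143) = 1, μ(145) = 1, μ(146) = 1, μ(149) = -1, μ(151) = -1, μ(154) = -1, μ(155) = 1, μ(157) = -1, μ(158) = 1, μ(159) = 1, μ(161) = 1, μ(163) = -1, μ(165) = -1, μ(166) = 1, μ(167) = -1, μ(170) = -1, μ(173) = -1, μ(174) = -1, μ(177) = 1, μ(178) = 1, μ(179) = -1, μ(181) = -1, μ(182) = -1, μ(183) = 1, μ(185) = 1, μ(186) = -1, μ(187) = 1, μ(190) = -1, μ(191) = -1, μ(193) = -1, μ(194) = 1, with μ = 0 on non-squarefree integers. Summing μ(k)/k for k where μ(k) ≠ 0 gives -162685145434507819720231919124130110542776026835685412824952315254342218891/10471704020615314823179750081330797558038652774832687274326525057653363714330 ≈ -0.0155. (PNT ⟺ this sum → 0 as n → ∞.)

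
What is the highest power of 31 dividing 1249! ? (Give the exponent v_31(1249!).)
v_31(1249!) = 41

Legendre's formula: v_p(n!) = Σ_{k ≥ 1} ⌊n / p^k⌋. For p = 31, n = 1249, the terms are:
  ⌊1249/31^1⌋ = ⌊1249/31⌋ = 40
  ⌊1249/31^2⌋ = ⌊1249/961⌋ = 1
(the next term ⌊1249/31^3⌋ = 0, terminating the sum). Summing: v_31(1249!) = 40 + 1 = 41.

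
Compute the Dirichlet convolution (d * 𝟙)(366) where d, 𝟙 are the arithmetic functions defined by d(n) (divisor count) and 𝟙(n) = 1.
(d * 𝟙)(366) = 27

Divisors of 366: [1, 2, 3, 6, 61, 122, 183, 366]. For each d | 366:
  d = 1: d(1) · 𝟙(366/1) = 1 · 1 = 1
  d = 2: d(2) · 𝟙(366/2) = 2 · 1 = 2
  d = 3: d(3) · 𝟙(366/3) = 2 · 1 = 2
  d = 6: d(6) · 𝟙(366/6) = 4 · 1 = 4
  d = 61: d(61) · 𝟙(366/61) = 2 · 1 = 2
  d = 122: d(122) · 𝟙(366/122) = 4 · 1 = 4
  d = 183: d(183) · 𝟙(366/183) = 4 · 1 = 4
  d = 366: d(366) · 𝟙(366/366) = 8 · 1 = 8
Summing: (d * 𝟙)(366) = 1 + 2 + 2 + 4 + 2 + 4 + 4 + 8 = 27.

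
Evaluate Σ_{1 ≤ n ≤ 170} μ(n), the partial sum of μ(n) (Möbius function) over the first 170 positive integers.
Σ_{n ≤ 170} μ(n) = -2

Compute μ(n) for each 1 ≤ n ≤ 170: μ(1) = 1, μ(2) = -1, μ(3) = -1, μ(4) = 0, μ(5) = -1, μ(6) = 1, μ(7) = -1, μ(8) = 0, μ(9) = 0, μ(10) = 1, μ(11) = -1, μ(12) = 0, μ(13) = -1, μ(14) = 1, μ(15) = 1, μ(16) = 0, μ(17) = -1, μ(18) = 0, μ(19) = -1, μ(20) = 0, μ(21) = 1, μ(22) = 1, μ(23) = -1, μ(24) = 0, μ(25) = 0, μ(26) = 1, μ(27) = 0, μ(28) = 0, μ(29) = -1, μ(30) = -1, μ(31) = -1, μ(32) = 0, μ(33) = 1, μ(34) = 1, μ(35) = 1, μ(36) = 0, μ(37) = -1, μ(38) = 1, μ(39) = 1, μ(40) = 0, μ(41) = -1, μ(42) = -1, μ(43) = -1, μ(44) = 0, μ(45) = 0, μ(46) = 1, μ(47) = -1, μ(48) = 0, μ(49) = 0, μ(50) = 0, μ(51) = 1, μ(52) = 0, μ(53) = -1, μ(54) = 0, μ(55) = 1, μ(56) = 0, μ(57) = 1, μ(58) = 1, μ(59) = -1, μ(60) = 0, μ(61) = -1, μ(62) = 1, μ(63) = 0, μ(64) = 0, μ(65) = 1, μ(66) = -1, μ(67) = -1, μ(68) = 0, μ(69) = 1, μ(70) = -1, μ(71) = -1, μ(72) = 0, μ(73) = -1, μ(74) = 1, μ(75) = 0, μ(76) = 0, μ(77) = 1, μ(78) = -1, μ(79) = -1, μ(80) = 0, μ(81) = 0, μ(82) = 1, μ(83) = -1, μ(84) = 0, μ(85) = 1, μ(86) = 1, μ(87) = 1, μ(88) = 0, μ(89) = -1, μ(90) = 0, μ(91) = 1, μ(92) = 0, μ(93) = 1, μ(94) = 1, μ(95) = 1, μ(96) = 0, μ(97) = -1, μ(98) = 0, μ(99) = 0, μ(100) = 0, μ(101) = -1, μ(102) = -1, μ(103) = -1, μ(104) = 0, μ(105) = -1, μ(106) = 1, μ(107) = -1, μ(108) = 0, μ(109) = -1, μ(110) = -1, μ(111) = 1, μ(112) = 0, μ(113) = -1, μ(114) = -1, μ(115) = 1, μ(116) = 0, μ(117) = 0, μ(118) = 1, μ(119) = 1, μ(120) = 0, μ(121) = 0, μ(122) = 1, μ(123) = 1, μ(124) = 0, μ(125) = 0, μ(126) = 0, μ(127) = -1, μ(128) = 0, μ(129) = 1, μ(130) = -1, μ(131) = -1, μ(132) = 0, μ(133) = 1, μ(134) = 1, μ(135) = 0, μ(136) = 0, μ(137) = -1, μ(138) = -1, μ(139) = -1, μ(140) = 0, μ(141) = 1, μ(142) = 1, μ(143) = 1, μ(144) = 0, μ(145) = 1, μ(146) = 1, μ(147) = 0, μ(148) = 0, μ(149) = -1, μ(150) = 0, μ(151) = -1, μ(152) = 0, μ(153) = 0, μ(154) = -1, μ(155) = 1, μ(156) = 0, μ(157) = -1, μ(158) = 1, μ(159) = 1, μ(160) = 0, μ(161) = 1, μ(162) = 0, μ(163) = -1, μ(164) = 0, μ(165) = -1, μ(166) = 1, μ(167) = -1, μ(168) = 0, μ(169) = 0, μ(170) = -1. Summing all 170 values: -2. (Mertens function M(x) = Σ_{n ≤ x} μ(n); on average M(x) should be small (PNT ⟺ M(x) = o(x)).)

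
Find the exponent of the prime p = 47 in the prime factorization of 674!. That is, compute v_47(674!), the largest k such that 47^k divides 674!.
v_47(674!) = 14

Legendre's formula: v_p(n!) = Σ_{k ≥ 1} ⌊n / p^k⌋. For p = 47, n = 674, the terms are:
  ⌊674/47^1⌋ = ⌊674/47⌋ = 14
(the next term ⌊674/47^2⌋ = 0, terminating the sum). Summing: v_47(674!) = 14 = 14.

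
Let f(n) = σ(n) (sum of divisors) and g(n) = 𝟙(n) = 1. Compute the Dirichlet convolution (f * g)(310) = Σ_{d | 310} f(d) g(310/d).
(σ * 𝟙)(310) = 924

Divisors of 310: [1, 2, 5, 10, 31, 62, 155, 310]. For each d | 310:
  d = 1: σ(1) · 𝟙(310/1) = 1 · 1 = 1
  d = 2: σ(2) · 𝟙(310/2) = 3 · 1 = 3
  d = 5: σ(5) · 𝟙(310/5) = 6 · 1 = 6
  d = 10: σ(10) · 𝟙(310/10) = 18 · 1 = 18
  d = 31: σ(31) · 𝟙(310/31) = 32 · 1 = 32
  d = 62: σ(62) · 𝟙(310/62) = 96 · 1 = 96
  d = 155: σ(155) · 𝟙(310/155) = 192 · 1 = 192
  d = 310: σ(310) · 𝟙(310/310) = 576 · 1 = 576
Summing: (σ * 𝟙)(310) = 1 + 3 + 6 + 18 + 32 + 96 + 192 + 576 = 924.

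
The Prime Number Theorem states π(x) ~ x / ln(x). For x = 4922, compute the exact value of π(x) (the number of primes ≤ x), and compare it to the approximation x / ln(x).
π(4922) = 657;  x/ln(x) ≈ 578.96;  relative error ≈ 11.88%.

Directly count primes up to 4922: π(4922) = 657. The PNT approximation gives 4922/ln(4922) ≈ 4922/8.50147 ≈ 578.96. Relative error (π(x) − x/ln(x)) / π(x) ≈ 11.88%; the approximation is known to undercount slightly (Li(x) is a better estimate).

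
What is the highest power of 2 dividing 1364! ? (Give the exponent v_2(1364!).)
v_2(1364!) = 1359

Legendre's formula: v_p(n!) = Σ_{k ≥ 1} ⌊n / p^k⌋. For p = 2, n = 1364, the terms are:
  ⌊1364/2^1⌋ = ⌊1364/2⌋ = 682
  ⌊1364/2^2⌋ = ⌊1364/4⌋ = 341
  ⌊1364/2^3⌋ = ⌊1364/8⌋ = 170
  ⌊1364/2^4⌋ = ⌊1364/16⌋ = 85
  ⌊1364/2^5⌋ = ⌊1364/32⌋ = 42
  ⌊1364/2^6⌋ = ⌊1364/64⌋ = 21
  ⌊1364/2^7⌋ = ⌊1364/128⌋ = 10
  ⌊1364/2^8⌋ = ⌊1364/256⌋ = 5
  ⌊1364/2^9⌋ = ⌊1364/512⌋ = 2
  ⌊1364/2^10⌋ = ⌊1364/1024⌋ = 1
(the next term ⌊1364/2^11⌋ = 0, terminating the sum). Summing: v_2(1364!) = 682 + 341 + 170 + 85 + 42 + 21 + 10 + 5 + 2 + 1 = 1359.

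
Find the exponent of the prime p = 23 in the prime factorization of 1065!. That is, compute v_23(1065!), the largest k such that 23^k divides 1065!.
v_23(1065!) = 48

Legendre's formula: v_p(n!) = Σ_{k ≥ 1} ⌊n / p^k⌋. For p = 23, n = 1065, the terms are:
  ⌊1065/23^1⌋ = ⌊1065/23⌋ = 46
  ⌊1065/23^2⌋ = ⌊1065/529⌋ = 2
(the next term ⌊1065/23^3⌋ = 0, terminating the sum). Summing: v_23(1065!) = 46 + 2 = 48.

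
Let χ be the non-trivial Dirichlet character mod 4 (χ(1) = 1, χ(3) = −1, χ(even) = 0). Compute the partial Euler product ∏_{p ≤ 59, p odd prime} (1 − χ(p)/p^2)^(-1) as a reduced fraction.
∏ = 21166213940439075800336462671/23105733135420641771520000000

The odd primes p ≤ 59 are [3, 5, 7, 11, 13, 17, 19, 23, 29, 31, 37, 41, 43, 47, 53, 59]. For each, χ(p) = 1 if p ≡ 1 mod 4, χ(p) = −1 if p ≡ 3 mod 4. Taking (1 − χ(p)/p^2)^(-1) = p^2/(p^2 − χ(p)): (1 − (-1)/3^2)^(-1) · (1 − (1)/5^2)^(-1) · (1 − (-1)/7^2)^(-1) · (1 − (-1)/11^2)^(-1) · (1 − (1)/13^2)^(-1) · (1 − (1)/17^2)^(-1) · (1 − (-1)/19^2)^(-1) · (1 − (-1)/23^2)^(-1) · (1 − (1)/29^2)^(-1) · (1 − (-1)/31^2)^(-1) · (1 − (1)/37^2)^(-1) · (1 − (1)/41^2)^(-1) · (1 − (-1)/43^2)^(-1) · (1 − (-1)/47^2)^(-1) · (1 − (1)/53^2)^(-1) · (1 − (-1)/59^2)^(-1) = 21166213940439075800336462671/23105733135420641771520000000.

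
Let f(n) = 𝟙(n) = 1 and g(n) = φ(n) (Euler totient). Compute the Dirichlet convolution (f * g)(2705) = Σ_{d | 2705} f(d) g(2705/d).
(𝟙 * φ)(2705) = 2705

Divisors of 2705: [1, 5, 541, 2705]. For each d | 2705:
  d = 1: 𝟙(1) · φ(2705/1) = 1 · 2160 = 2160
  d = 5: 𝟙(5) · φ(2705/5) = 1 · 540 = 540
  d = 541: 𝟙(541) · φ(2705/541) = 1 · 4 = 4
  d = 2705: 𝟙(2705) · φ(2705/2705) = 1 · 1 = 1
Summing: (𝟙 * φ)(2705) = 2160 + 540 + 4 + 1 = 2705.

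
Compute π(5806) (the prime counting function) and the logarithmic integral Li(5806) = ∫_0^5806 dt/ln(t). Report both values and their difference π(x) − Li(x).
π(5806) = 761;  Li(5806) ≈ 778.07;  π(x) − Li(x) ≈ -17.07.

Direct count of primes ≤ 5806 gives π(5806) = 761. Numerical evaluation of the logarithmic integral gives Li(5806) ≈ 778.07. The difference π(x) − Li(x) ≈ -17.07 is typically negative for small/moderate x (Li(x) overestimates), though Littlewood's theorem shows this sign changes infinitely often.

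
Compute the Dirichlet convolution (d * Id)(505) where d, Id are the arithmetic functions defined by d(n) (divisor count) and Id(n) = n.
(d * Id)(505) = 721

Divisors of 505: [1, 5, 101, 505]. For each d | 505:
  d = 1: d(1) · Id(505/1) = 1 · 505 = 505
  d = 5: d(5) · Id(505/5) = 2 · 101 = 202
  d = 101: d(101) · Id(505/101) = 2 · 5 = 10
  d = 505: d(505) · Id(505/505) = 4 · 1 = 4
Summing: (d * Id)(505) = 505 + 202 + 10 + 4 = 721.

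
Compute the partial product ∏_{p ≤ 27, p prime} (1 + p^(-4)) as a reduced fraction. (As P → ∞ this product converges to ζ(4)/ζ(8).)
∏ = 577447917650941187656457324944/535704058713408612067696280625

The primes p ≤ 27 are [2, 3, 5, 7, 11, 13, 17, 19, 23]. For each, (1 + 1/p^4) = (p^4 + 1)/p^4. Multiplying these fractions over p ∈ [2, 3, 5, 7, 11, 13, 17, 19, 23] gives 577447917650941187656457324944/535704058713408612067696280625. (In the limit P → ∞ this tends to ζ(4)/ζ(8).)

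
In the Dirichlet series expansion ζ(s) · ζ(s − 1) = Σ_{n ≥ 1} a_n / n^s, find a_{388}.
σ(388) = 686

In the product (Σ m^0/m^s)(Σ k / k^s) = Σ (Σ_{d | n} d) / n^s, the coefficient of 1/n^s is σ(n) = Σ_{d | n} d. For n = 388, divisors are [1, 2, 4, 97, 194, 388]; summing: σ(388) = 686.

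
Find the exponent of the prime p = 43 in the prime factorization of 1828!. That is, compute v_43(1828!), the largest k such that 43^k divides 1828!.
v_43(1828!) = 42

Legendre's formula: v_p(n!) = Σ_{k ≥ 1} ⌊n / p^k⌋. For p = 43, n = 1828, the terms are:
  ⌊1828/43^1⌋ = ⌊1828/43⌋ = 42
(the next term ⌊1828/43^2⌋ = 0, terminating the sum). Summing: v_43(1828!) = 42 = 42.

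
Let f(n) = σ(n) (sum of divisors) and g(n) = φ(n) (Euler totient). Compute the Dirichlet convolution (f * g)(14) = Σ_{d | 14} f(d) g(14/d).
(σ * φ)(14) = 56

Divisors of 14: [1, 2, 7, 14]. For each d | 14:
  d = 1: σ(1) · φ(14/1) = 1 · 6 = 6
  d = 2: σ(2) · φ(14/2) = 3 · 6 = 18
  d = 7: σ(7) · φ(14/7) = 8 · 1 = 8
  d = 14: σ(14) · φ(14/14) = 24 · 1 = 24
Summing: (σ * φ)(14) = 6 + 18 + 8 + 24 = 56.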